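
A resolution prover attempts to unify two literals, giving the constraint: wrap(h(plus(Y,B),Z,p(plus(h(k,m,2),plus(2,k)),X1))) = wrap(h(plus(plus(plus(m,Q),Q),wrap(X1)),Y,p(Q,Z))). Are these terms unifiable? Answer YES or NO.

Decompose wrap/1: h(plus(Y,B),Z,p(plus(h(k,m,2),plus(2,k)),X1)) = h(plus(plus(plus(m,Q),Q),wrap(X1)),Y,p(Q,Z)).
Decompose h/3: plus(Y,B) = plus(plus(plus(m,Q),Q),wrap(X1)),  Z = Y,  p(plus(h(k,m,2),plus(2,k)),X1) = p(Q,Z).
Decompose plus/2: Y = plus(plus(m,Q),Q),  B = wrap(X1).
Bind Y := plus(plus(m,Q),Q); substituting into the one remaining equation that mentions Y gives: Z = plus(plus(m,Q),Q).
Bind B := wrap(X1); no other remaining equation mentions B.
Bind Z := plus(plus(m,Q),Q); substituting into the remaining equation gives: p(plus(h(k,m,2),plus(2,k)),X1) = p(Q,plus(plus(m,Q),Q)).
Decompose p/2: plus(h(k,m,2),plus(2,k)) = Q,  X1 = plus(plus(m,Q),Q).
Bind Q := plus(h(k,m,2),plus(2,k)); substituting into the remaining equation gives: X1 = plus(plus(m,plus(h(k,m,2),plus(2,k))),plus(h(k,m,2),plus(2,k))). Substituting into the earlier bindings gives Y := plus(plus(m,plus(h(k,m,2),plus(2,k))),plus(h(k,m,2),plus(2,k))), Z := plus(plus(m,plus(h(k,m,2),plus(2,k))),plus(h(k,m,2),plus(2,k))).
Bind X1 := plus(plus(m,plus(h(k,m,2),plus(2,k))),plus(h(k,m,2),plus(2,k))). Substituting into the earlier binding gives B := wrap(plus(plus(m,plus(h(k,m,2),plus(2,k))),plus(h(k,m,2),plus(2,k)))).
No equations remain and no clash or occurs-check failure arose, so a unifier exists.

YES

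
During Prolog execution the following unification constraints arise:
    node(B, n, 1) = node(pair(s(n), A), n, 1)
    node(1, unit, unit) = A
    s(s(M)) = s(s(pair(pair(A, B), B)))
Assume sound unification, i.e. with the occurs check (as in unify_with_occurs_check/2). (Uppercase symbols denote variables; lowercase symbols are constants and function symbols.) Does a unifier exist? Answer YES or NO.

YES

Decompose node/3: B = pair(s(n), A),  n = n,  1 = 1.
Bind B := pair(s(n), A); substituting into the one remaining equation that mentions B gives: s(s(M)) = s(s(pair(pair(A, pair(s(n), A)), pair(s(n), A)))).
Delete trivial equation n = n.
Delete trivial equation 1 = 1.
Bind A := node(1, unit, unit); substituting into the remaining equation gives: s(s(M)) = s(s(pair(pair(node(1, unit, unit), pair(s(n), node(1, unit, unit))), pair(s(n), node(1, unit, unit))))). Substituting into the earlier binding gives B := pair(s(n), node(1, unit, unit)).
Decompose s/1: s(M) = s(pair(pair(node(1, unit, unit), pair(s(n), node(1, unit, unit))), pair(s(n), node(1, unit, unit)))).
Decompose s/1: M = pair(pair(node(1, unit, unit), pair(s(n), node(1, unit, unit))), pair(s(n), node(1, unit, unit))).
Bind M := pair(pair(node(1, unit, unit), pair(s(n), node(1, unit, unit))), pair(s(n), node(1, unit, unit))).
No equations remain and no clash or occurs-check failure arose, so a unifier exists.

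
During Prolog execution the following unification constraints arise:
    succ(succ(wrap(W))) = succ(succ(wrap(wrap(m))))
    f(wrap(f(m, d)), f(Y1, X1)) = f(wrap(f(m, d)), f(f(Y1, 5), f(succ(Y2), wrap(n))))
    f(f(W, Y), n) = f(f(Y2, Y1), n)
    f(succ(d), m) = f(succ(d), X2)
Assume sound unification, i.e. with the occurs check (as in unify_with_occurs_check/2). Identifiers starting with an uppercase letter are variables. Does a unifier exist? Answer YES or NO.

Decompose succ/1: succ(wrap(W)) = succ(wrap(wrap(m))).
Decompose succ/1: wrap(W) = wrap(wrap(m)).
Decompose wrap/1: W = wrap(m).
Bind W := wrap(m); substituting into the one remaining equation that mentions W gives: f(f(wrap(m), Y), n) = f(f(Y2, Y1), n).
Decompose f/2: wrap(f(m, d)) = wrap(f(m, d)),  f(Y1, X1) = f(f(Y1, 5), f(succ(Y2), wrap(n))).
Delete trivial equation wrap(f(m, d)) = wrap(f(m, d)).
Decompose f/2: Y1 = f(Y1, 5),  X1 = f(succ(Y2), wrap(n)).
Occurs check fails: Y1 occurs in f(Y1, 5); the equation Y1 = f(Y1, 5) has no finite solution.

NO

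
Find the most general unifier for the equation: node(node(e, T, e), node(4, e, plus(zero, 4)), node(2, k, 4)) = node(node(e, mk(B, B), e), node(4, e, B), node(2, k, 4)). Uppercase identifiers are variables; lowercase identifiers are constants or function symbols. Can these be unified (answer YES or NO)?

Decompose node/3: node(e, T, e) = node(e, mk(B, B), e),  node(4, e, plus(zero, 4)) = node(4, e, B),  node(2, k, 4) = node(2, k, 4).
Decompose node/3: e = e,  T = mk(B, B),  e = e.
Delete trivial equation e = e.
Bind T := mk(B, B); no other remaining equation mentions T.
Delete trivial equation e = e.
Decompose node/3: 4 = 4,  e = e,  plus(zero, 4) = B.
Delete trivial equation 4 = 4.
Delete trivial equation e = e.
Bind B := plus(zero, 4); no other remaining equation mentions B. Substituting into the earlier binding gives T := mk(plus(zero, 4), plus(zero, 4)).
Delete trivial equation node(2, k, 4) = node(2, k, 4).
No equations remain and no clash or occurs-check failure arose, so a unifier exists.

YES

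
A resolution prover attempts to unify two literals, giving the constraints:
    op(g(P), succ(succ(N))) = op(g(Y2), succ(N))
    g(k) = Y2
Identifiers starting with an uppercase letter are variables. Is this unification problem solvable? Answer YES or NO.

NO

Decompose op/2: g(P) = g(Y2),  succ(succ(N)) = succ(N).
Decompose g/1: P = Y2.
Bind P := Y2; no other remaining equation mentions P.
Decompose succ/1: succ(N) = N.
Occurs check fails: N occurs in succ(N); the equation N = succ(N) has no finite solution.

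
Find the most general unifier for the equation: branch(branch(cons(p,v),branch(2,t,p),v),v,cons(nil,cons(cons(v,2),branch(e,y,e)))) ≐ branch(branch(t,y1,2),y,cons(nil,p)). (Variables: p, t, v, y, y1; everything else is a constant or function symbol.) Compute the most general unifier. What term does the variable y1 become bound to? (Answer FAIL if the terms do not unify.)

Decompose branch/3: branch(cons(p,v),branch(2,t,p),v) ≐ branch(t,y1,2),  v ≐ y,  cons(nil,cons(cons(v,2),branch(e,y,e))) ≐ cons(nil,p).
Decompose branch/3: cons(p,v) ≐ t,  branch(2,t,p) ≐ y1,  v ≐ 2.
Bind t := cons(p,v); substituting into the one remaining equation that mentions t gives: branch(2,cons(p,v),p) ≐ y1.
Bind y1 := branch(2,cons(p,v),p); no other remaining equation mentions y1.
Bind v := 2; substituting into the remaining equations gives: 2 ≐ y,  cons(nil,cons(cons(2,2),branch(e,y,e))) ≐ cons(nil,p). Substituting into the earlier bindings gives t := cons(p,2), y1 := branch(2,cons(p,2),p).
Bind y := 2; substituting into the remaining equation gives: cons(nil,cons(cons(2,2),branch(e,2,e))) ≐ cons(nil,p).
Decompose cons/2: nil ≐ nil,  cons(cons(2,2),branch(e,2,e)) ≐ p.
Delete trivial equation nil ≐ nil.
Bind p := cons(cons(2,2),branch(e,2,e)). Substituting into the earlier bindings gives t := cons(cons(cons(2,2),branch(e,2,e)),2), y1 := branch(2,cons(cons(cons(2,2),branch(e,2,e)),2),cons(cons(2,2),branch(e,2,e))).
MGU = { t -> cons(cons(cons(2,2),branch(e,2,e)),2), y1 -> branch(2,cons(cons(cons(2,2),branch(e,2,e)),2),cons(cons(2,2),branch(e,2,e))), v -> 2, y -> 2, p -> cons(cons(2,2),branch(e,2,e)) }, so y1 -> branch(2,cons(cons(cons(2,2),branch(e,2,e)),2),cons(cons(2,2),branch(e,2,e))).

branch(2,cons(cons(cons(2,2),branch(e,2,e)),2),cons(cons(2,2),branch(e,2,e)))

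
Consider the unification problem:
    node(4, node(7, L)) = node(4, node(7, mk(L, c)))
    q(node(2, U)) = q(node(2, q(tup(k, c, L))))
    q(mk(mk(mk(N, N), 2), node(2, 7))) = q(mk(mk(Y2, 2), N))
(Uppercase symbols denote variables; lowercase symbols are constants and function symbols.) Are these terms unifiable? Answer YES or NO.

NO

Decompose node/2: 4 = 4,  node(7, L) = node(7, mk(L, c)).
Delete trivial equation 4 = 4.
Decompose node/2: 7 = 7,  L = mk(L, c).
Delete trivial equation 7 = 7.
Occurs check fails: L occurs in mk(L, c); the equation L = mk(L, c) has no finite solution.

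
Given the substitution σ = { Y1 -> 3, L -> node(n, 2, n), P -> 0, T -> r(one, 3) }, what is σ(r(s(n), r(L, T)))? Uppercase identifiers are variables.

r(s(n), r(node(n, 2, n), r(one, 3)))

Replace each occurrence of L with node(n, 2, n).
Replace each occurrence of T with r(one, 3).
Result: r(s(n), r(node(n, 2, n), r(one, 3))).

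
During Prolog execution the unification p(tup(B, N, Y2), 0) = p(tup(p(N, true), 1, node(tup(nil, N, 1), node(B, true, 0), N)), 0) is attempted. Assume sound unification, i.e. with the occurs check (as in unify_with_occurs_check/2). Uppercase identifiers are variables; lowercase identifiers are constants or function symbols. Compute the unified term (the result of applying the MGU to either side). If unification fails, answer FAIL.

Decompose p/2: tup(B, N, Y2) = tup(p(N, true), 1, node(tup(nil, N, 1), node(B, true, 0), N)),  0 = 0.
Decompose tup/3: B = p(N, true),  N = 1,  Y2 = node(tup(nil, N, 1), node(B, true, 0), N).
Bind B := p(N, true); substituting into the one remaining equation that mentions B gives: Y2 = node(tup(nil, N, 1), node(p(N, true), true, 0), N).
Bind N := 1; substituting into the one remaining equation that mentions N gives: Y2 = node(tup(nil, 1, 1), node(p(1, true), true, 0), 1). Substituting into the earlier binding gives B := p(1, true).
Bind Y2 := node(tup(nil, 1, 1), node(p(1, true), true, 0), 1); no other remaining equation mentions Y2.
Delete trivial equation 0 = 0.
Applying the MGU to either side gives p(tup(p(1, true), 1, node(tup(nil, 1, 1), node(p(1, true), true, 0), 1)), 0).

p(tup(p(1, true), 1, node(tup(nil, 1, 1), node(p(1, true), true, 0), 1)), 0)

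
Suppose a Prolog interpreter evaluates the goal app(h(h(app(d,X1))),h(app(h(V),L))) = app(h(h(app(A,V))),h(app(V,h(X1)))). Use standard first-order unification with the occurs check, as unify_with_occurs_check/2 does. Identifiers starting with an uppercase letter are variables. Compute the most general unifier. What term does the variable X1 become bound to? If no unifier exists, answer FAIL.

FAIL

Decompose app/2: h(h(app(d,X1))) = h(h(app(A,V))),  h(app(h(V),L)) = h(app(V,h(X1))).
Decompose h/1: h(app(d,X1)) = h(app(A,V)).
Decompose h/1: app(d,X1) = app(A,V).
Decompose app/2: d = A,  X1 = V.
Bind A := d; no other remaining equation mentions A.
Bind X1 := V; substituting into the remaining equation gives: h(app(h(V),L)) = h(app(V,h(V))).
Decompose h/1: app(h(V),L) = app(V,h(V)).
Decompose app/2: h(V) = V,  L = h(V).
Occurs check fails: V occurs in h(V); the equation V = h(V) has no finite solution.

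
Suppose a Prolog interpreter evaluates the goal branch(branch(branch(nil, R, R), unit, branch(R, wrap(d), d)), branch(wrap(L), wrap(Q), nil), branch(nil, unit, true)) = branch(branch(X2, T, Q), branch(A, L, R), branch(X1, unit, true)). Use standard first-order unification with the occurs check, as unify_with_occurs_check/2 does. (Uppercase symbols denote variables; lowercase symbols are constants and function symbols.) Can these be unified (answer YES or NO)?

Decompose branch/3: branch(branch(nil, R, R), unit, branch(R, wrap(d), d)) = branch(X2, T, Q),  branch(wrap(L), wrap(Q), nil) = branch(A, L, R),  branch(nil, unit, true) = branch(X1, unit, true).
Decompose branch/3: branch(nil, R, R) = X2,  unit = T,  branch(R, wrap(d), d) = Q.
Bind X2 := branch(nil, R, R); no other remaining equation mentions X2.
Bind T := unit; no other remaining equation mentions T.
Bind Q := branch(R, wrap(d), d); substituting into the one remaining equation that mentions Q gives: branch(wrap(L), wrap(branch(R, wrap(d), d)), nil) = branch(A, L, R).
Decompose branch/3: wrap(L) = A,  wrap(branch(R, wrap(d), d)) = L,  nil = R.
Bind A := wrap(L); no other remaining equation mentions A.
Bind L := wrap(branch(R, wrap(d), d)); no other remaining equation mentions L. Substituting into the earlier binding gives A := wrap(wrap(branch(R, wrap(d), d))).
Bind R := nil; no other remaining equation mentions R. Substituting into the earlier bindings gives X2 := branch(nil, nil, nil), Q := branch(nil, wrap(d), d), A := wrap(wrap(branch(nil, wrap(d), d))), L := wrap(branch(nil, wrap(d), d)).
Decompose branch/3: nil = X1,  unit = unit,  true = true.
Bind X1 := nil; no other remaining equation mentions X1.
Delete trivial equation unit = unit.
Delete trivial equation true = true.
No equations remain and no clash or occurs-check failure arose, so a unifier exists.

YES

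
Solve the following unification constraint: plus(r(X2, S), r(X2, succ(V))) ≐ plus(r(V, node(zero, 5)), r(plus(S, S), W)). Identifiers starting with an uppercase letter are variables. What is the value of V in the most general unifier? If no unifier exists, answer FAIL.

plus(node(zero, 5), node(zero, 5))

Decompose plus/2: r(X2, S) ≐ r(V, node(zero, 5)),  r(X2, succ(V)) ≐ r(plus(S, S), W).
Decompose r/2: X2 ≐ V,  S ≐ node(zero, 5).
Bind X2 := V; substituting into the one remaining equation that mentions X2 gives: r(V, succ(V)) ≐ r(plus(S, S), W).
Bind S := node(zero, 5); substituting into the remaining equation gives: r(V, succ(V)) ≐ r(plus(node(zero, 5), node(zero, 5)), W).
Decompose r/2: V ≐ plus(node(zero, 5), node(zero, 5)),  succ(V) ≐ W.
Bind V := plus(node(zero, 5), node(zero, 5)); substituting into the remaining equation gives: succ(plus(node(zero, 5), node(zero, 5))) ≐ W. Substituting into the earlier binding gives X2 := plus(node(zero, 5), node(zero, 5)).
Bind W := succ(plus(node(zero, 5), node(zero, 5))).
MGU = { X2 -> plus(node(zero, 5), node(zero, 5)), S -> node(zero, 5), V -> plus(node(zero, 5), node(zero, 5)), W -> succ(plus(node(zero, 5), node(zero, 5))) }, so V -> plus(node(zero, 5), node(zero, 5)).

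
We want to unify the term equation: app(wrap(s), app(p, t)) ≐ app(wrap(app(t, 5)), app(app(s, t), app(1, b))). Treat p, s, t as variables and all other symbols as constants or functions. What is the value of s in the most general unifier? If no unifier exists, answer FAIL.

Decompose app/2: wrap(s) ≐ wrap(app(t, 5)),  app(p, t) ≐ app(app(s, t), app(1, b)).
Decompose wrap/1: s ≐ app(t, 5).
Bind s := app(t, 5); substituting into the remaining equation gives: app(p, t) ≐ app(app(app(t, 5), t), app(1, b)).
Decompose app/2: p ≐ app(app(t, 5), t),  t ≐ app(1, b).
Bind p := app(app(t, 5), t); no other remaining equation mentions p.
Bind t := app(1, b). Substituting into the earlier bindings gives s := app(app(1, b), 5), p := app(app(app(1, b), 5), app(1, b)).
MGU = { s ↦ app(app(1, b), 5), p ↦ app(app(app(1, b), 5), app(1, b)), t ↦ app(1, b) }, so s ↦ app(app(1, b), 5).

app(app(1, b), 5)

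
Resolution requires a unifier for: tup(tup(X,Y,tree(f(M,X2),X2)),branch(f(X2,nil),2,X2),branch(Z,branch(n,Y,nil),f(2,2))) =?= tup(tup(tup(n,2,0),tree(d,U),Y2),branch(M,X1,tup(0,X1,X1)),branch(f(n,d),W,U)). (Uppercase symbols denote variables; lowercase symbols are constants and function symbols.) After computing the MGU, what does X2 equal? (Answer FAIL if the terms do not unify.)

tup(0,2,2)

Decompose tup/3: tup(X,Y,tree(f(M,X2),X2)) =?= tup(tup(n,2,0),tree(d,U),Y2),  branch(f(X2,nil),2,X2) =?= branch(M,X1,tup(0,X1,X1)),  branch(Z,branch(n,Y,nil),f(2,2)) =?= branch(f(n,d),W,U).
Decompose tup/3: X =?= tup(n,2,0),  Y =?= tree(d,U),  tree(f(M,X2),X2) =?= Y2.
Bind X := tup(n,2,0); no other remaining equation mentions X.
Bind Y := tree(d,U); substituting into the one remaining equation that mentions Y gives: branch(Z,branch(n,tree(d,U),nil),f(2,2)) =?= branch(f(n,d),W,U).
Bind Y2 := tree(f(M,X2),X2); no other remaining equation mentions Y2.
Decompose branch/3: f(X2,nil) =?= M,  2 =?= X1,  X2 =?= tup(0,X1,X1).
Bind M := f(X2,nil); no other remaining equation mentions M. Substituting into the earlier binding gives Y2 := tree(f(f(X2,nil),X2),X2).
Bind X1 := 2; substituting into the one remaining equation that mentions X1 gives: X2 =?= tup(0,2,2).
Bind X2 := tup(0,2,2); no other remaining equation mentions X2. Substituting into the earlier bindings gives Y2 := tree(f(f(tup(0,2,2),nil),tup(0,2,2)),tup(0,2,2)), M := f(tup(0,2,2),nil).
Decompose branch/3: Z =?= f(n,d),  branch(n,tree(d,U),nil) =?= W,  f(2,2) =?= U.
Bind Z := f(n,d); no other remaining equation mentions Z.
Bind W := branch(n,tree(d,U),nil); no other remaining equation mentions W.
Bind U := f(2,2). Substituting into the earlier bindings gives Y := tree(d,f(2,2)), W := branch(n,tree(d,f(2,2)),nil).
MGU = { X := tup(n,2,0), Y := tree(d,f(2,2)), Y2 := tree(f(f(tup(0,2,2),nil),tup(0,2,2)),tup(0,2,2)), M := f(tup(0,2,2),nil), X1 := 2, X2 := tup(0,2,2), Z := f(n,d), W := branch(n,tree(d,f(2,2)),nil), U := f(2,2) }, so X2 := tup(0,2,2).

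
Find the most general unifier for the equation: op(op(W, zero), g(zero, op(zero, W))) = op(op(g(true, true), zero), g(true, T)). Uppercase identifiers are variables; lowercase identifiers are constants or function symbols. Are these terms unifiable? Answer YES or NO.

NO

Decompose op/2: op(W, zero) = op(g(true, true), zero),  g(zero, op(zero, W)) = g(true, T).
Decompose op/2: W = g(true, true),  zero = zero.
Bind W := g(true, true); substituting into the one remaining equation that mentions W gives: g(zero, op(zero, g(true, true))) = g(true, T).
Delete trivial equation zero = zero.
Decompose g/2: zero = true,  op(zero, g(true, true)) = T.
Clash: constants zero and true differ; no unifier exists.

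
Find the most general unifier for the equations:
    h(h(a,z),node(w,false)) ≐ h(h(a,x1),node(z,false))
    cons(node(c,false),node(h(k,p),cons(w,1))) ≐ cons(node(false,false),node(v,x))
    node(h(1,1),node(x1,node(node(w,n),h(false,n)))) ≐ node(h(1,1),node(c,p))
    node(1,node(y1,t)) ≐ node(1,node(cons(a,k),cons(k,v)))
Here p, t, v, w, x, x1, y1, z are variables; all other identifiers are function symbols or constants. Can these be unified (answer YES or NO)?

NO

Decompose h/2: h(a,z) ≐ h(a,x1),  node(w,false) ≐ node(z,false).
Decompose h/2: a ≐ a,  z ≐ x1.
Delete trivial equation a ≐ a.
Bind z := x1; substituting into the one remaining equation that mentions z gives: node(w,false) ≐ node(x1,false).
Decompose node/2: w ≐ x1,  false ≐ false.
Bind w := x1; substituting into the 2 remaining equations that mention w gives: cons(node(c,false),node(h(k,p),cons(x1,1))) ≐ cons(node(false,false),node(v,x)),  node(h(1,1),node(x1,node(node(x1,n),h(false,n)))) ≐ node(h(1,1),node(c,p)).
Delete trivial equation false ≐ false.
Decompose cons/2: node(c,false) ≐ node(false,false),  node(h(k,p),cons(x1,1)) ≐ node(v,x).
Decompose node/2: c ≐ false,  false ≐ false.
Clash: constants c and false differ; no unifier exists.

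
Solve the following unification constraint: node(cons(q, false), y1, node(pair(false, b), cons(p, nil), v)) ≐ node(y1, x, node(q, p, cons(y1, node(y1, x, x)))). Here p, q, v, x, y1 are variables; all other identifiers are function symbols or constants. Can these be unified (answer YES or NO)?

NO

Decompose node/3: cons(q, false) ≐ y1,  y1 ≐ x,  node(pair(false, b), cons(p, nil), v) ≐ node(q, p, cons(y1, node(y1, x, x))).
Bind y1 := cons(q, false); substituting into the remaining equations gives: cons(q, false) ≐ x,  node(pair(false, b), cons(p, nil), v) ≐ node(q, p, cons(cons(q, false), node(cons(q, false), x, x))).
Bind x := cons(q, false); substituting into the remaining equation gives: node(pair(false, b), cons(p, nil), v) ≐ node(q, p, cons(cons(q, false), node(cons(q, false), cons(q, false), cons(q, false)))).
Decompose node/3: pair(false, b) ≐ q,  cons(p, nil) ≐ p,  v ≐ cons(cons(q, false), node(cons(q, false), cons(q, false), cons(q, false))).
Bind q := pair(false, b); substituting into the one remaining equation that mentions q gives: v ≐ cons(cons(pair(false, b), false), node(cons(pair(false, b), false), cons(pair(false, b), false), cons(pair(false, b), false))). Substituting into the earlier bindings gives y1 := cons(pair(false, b), false), x := cons(pair(false, b), false).
Occurs check fails: p occurs in cons(p, nil); the equation p ≐ cons(p, nil) has no finite solution.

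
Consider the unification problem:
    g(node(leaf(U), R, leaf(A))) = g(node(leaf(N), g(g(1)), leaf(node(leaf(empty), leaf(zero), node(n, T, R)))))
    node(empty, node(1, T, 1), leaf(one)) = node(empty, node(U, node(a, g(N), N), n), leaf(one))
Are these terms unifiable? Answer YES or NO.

NO

Decompose g/1: node(leaf(U), R, leaf(A)) = node(leaf(N), g(g(1)), leaf(node(leaf(empty), leaf(zero), node(n, T, R)))).
Decompose node/3: leaf(U) = leaf(N),  R = g(g(1)),  leaf(A) = leaf(node(leaf(empty), leaf(zero), node(n, T, R))).
Decompose leaf/1: U = N.
Bind U := N; substituting into the one remaining equation that mentions U gives: node(empty, node(1, T, 1), leaf(one)) = node(empty, node(N, node(a, g(N), N), n), leaf(one)).
Bind R := g(g(1)); substituting into the one remaining equation that mentions R gives: leaf(A) = leaf(node(leaf(empty), leaf(zero), node(n, T, g(g(1))))).
Decompose leaf/1: A = node(leaf(empty), leaf(zero), node(n, T, g(g(1)))).
Bind A := node(leaf(empty), leaf(zero), node(n, T, g(g(1)))); no other remaining equation mentions A.
Decompose node/3: empty = empty,  node(1, T, 1) = node(N, node(a, g(N), N), n),  leaf(one) = leaf(one).
Delete trivial equation empty = empty.
Decompose node/3: 1 = N,  T = node(a, g(N), N),  1 = n.
Bind N := 1; substituting into the one remaining equation that mentions N gives: T = node(a, g(1), 1). Substituting into the earlier binding gives U := 1.
Bind T := node(a, g(1), 1); no other remaining equation mentions T. Substituting into the earlier binding gives A := node(leaf(empty), leaf(zero), node(n, node(a, g(1), 1), g(g(1)))).
Clash: constants 1 and n differ; no unifier exists.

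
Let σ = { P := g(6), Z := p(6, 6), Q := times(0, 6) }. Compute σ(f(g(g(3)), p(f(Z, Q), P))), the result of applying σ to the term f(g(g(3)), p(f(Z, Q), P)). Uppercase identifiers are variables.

Replace each occurrence of P with g(6).
Replace each occurrence of Z with p(6, 6).
Replace each occurrence of Q with times(0, 6).
Result: f(g(g(3)), p(f(p(6, 6), times(0, 6)), g(6))).

f(g(g(3)), p(f(p(6, 6), times(0, 6)), g(6)))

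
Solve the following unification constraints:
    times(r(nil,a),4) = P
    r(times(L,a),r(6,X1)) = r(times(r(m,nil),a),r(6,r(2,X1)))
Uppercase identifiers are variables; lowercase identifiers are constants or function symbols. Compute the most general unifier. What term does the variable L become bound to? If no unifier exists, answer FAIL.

FAIL

Bind P := times(r(nil,a),4); no other remaining equation mentions P.
Decompose r/2: times(L,a) = times(r(m,nil),a),  r(6,X1) = r(6,r(2,X1)).
Decompose times/2: L = r(m,nil),  a = a.
Bind L := r(m,nil); no other remaining equation mentions L.
Delete trivial equation a = a.
Decompose r/2: 6 = 6,  X1 = r(2,X1).
Delete trivial equation 6 = 6.
Occurs check fails: X1 occurs in r(2,X1); the equation X1 = r(2,X1) has no finite solution.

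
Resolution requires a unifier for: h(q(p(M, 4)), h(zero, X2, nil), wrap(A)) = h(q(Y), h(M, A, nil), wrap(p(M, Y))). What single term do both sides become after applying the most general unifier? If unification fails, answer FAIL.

h(q(p(zero, 4)), h(zero, p(zero, p(zero, 4)), nil), wrap(p(zero, p(zero, 4))))

Decompose h/3: q(p(M, 4)) = q(Y),  h(zero, X2, nil) = h(M, A, nil),  wrap(A) = wrap(p(M, Y)).
Decompose q/1: p(M, 4) = Y.
Bind Y := p(M, 4); substituting into the one remaining equation that mentions Y gives: wrap(A) = wrap(p(M, p(M, 4))).
Decompose h/3: zero = M,  X2 = A,  nil = nil.
Bind M := zero; substituting into the one remaining equation that mentions M gives: wrap(A) = wrap(p(zero, p(zero, 4))). Substituting into the earlier binding gives Y := p(zero, 4).
Bind X2 := A; no other remaining equation mentions X2.
Delete trivial equation nil = nil.
Decompose wrap/1: A = p(zero, p(zero, 4)).
Bind A := p(zero, p(zero, 4)). Substituting into the earlier binding gives X2 := p(zero, p(zero, 4)).
Applying the MGU to either side gives h(q(p(zero, 4)), h(zero, p(zero, p(zero, 4)), nil), wrap(p(zero, p(zero, 4)))).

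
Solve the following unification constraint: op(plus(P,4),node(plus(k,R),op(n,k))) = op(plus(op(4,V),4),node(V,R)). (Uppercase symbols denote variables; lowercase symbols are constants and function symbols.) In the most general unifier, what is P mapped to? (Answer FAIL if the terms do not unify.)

Decompose op/2: plus(P,4) = plus(op(4,V),4),  node(plus(k,R),op(n,k)) = node(V,R).
Decompose plus/2: P = op(4,V),  4 = 4.
Bind P := op(4,V); no other remaining equation mentions P.
Delete trivial equation 4 = 4.
Decompose node/2: plus(k,R) = V,  op(n,k) = R.
Bind V := plus(k,R); no other remaining equation mentions V. Substituting into the earlier binding gives P := op(4,plus(k,R)).
Bind R := op(n,k). Substituting into the earlier bindings gives P := op(4,plus(k,op(n,k))), V := plus(k,op(n,k)).
MGU = { P -> op(4,plus(k,op(n,k))), V -> plus(k,op(n,k)), R -> op(n,k) }, so P -> op(4,plus(k,op(n,k))).

op(4,plus(k,op(n,k)))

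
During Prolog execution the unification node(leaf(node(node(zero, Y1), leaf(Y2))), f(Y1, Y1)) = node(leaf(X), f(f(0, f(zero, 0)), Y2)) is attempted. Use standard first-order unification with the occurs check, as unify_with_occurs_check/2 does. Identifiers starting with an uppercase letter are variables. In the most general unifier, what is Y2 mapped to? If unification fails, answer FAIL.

Decompose node/2: leaf(node(node(zero, Y1), leaf(Y2))) = leaf(X),  f(Y1, Y1) = f(f(0, f(zero, 0)), Y2).
Decompose leaf/1: node(node(zero, Y1), leaf(Y2)) = X.
Bind X := node(node(zero, Y1), leaf(Y2)); no other remaining equation mentions X.
Decompose f/2: Y1 = f(0, f(zero, 0)),  Y1 = Y2.
Bind Y1 := f(0, f(zero, 0)); substituting into the remaining equation gives: f(0, f(zero, 0)) = Y2. Substituting into the earlier binding gives X := node(node(zero, f(0, f(zero, 0))), leaf(Y2)).
Bind Y2 := f(0, f(zero, 0)). Substituting into the earlier binding gives X := node(node(zero, f(0, f(zero, 0))), leaf(f(0, f(zero, 0)))).
MGU = { X ↦ node(node(zero, f(0, f(zero, 0))), leaf(f(0, f(zero, 0)))), Y1 ↦ f(0, f(zero, 0)), Y2 ↦ f(0, f(zero, 0)) }, so Y2 ↦ f(0, f(zero, 0)).

f(0, f(zero, 0))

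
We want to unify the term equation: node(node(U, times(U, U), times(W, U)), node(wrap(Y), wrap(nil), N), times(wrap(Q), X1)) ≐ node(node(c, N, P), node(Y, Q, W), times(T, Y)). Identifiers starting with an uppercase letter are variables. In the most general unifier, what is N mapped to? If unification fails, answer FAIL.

FAIL

Decompose node/3: node(U, times(U, U), times(W, U)) ≐ node(c, N, P),  node(wrap(Y), wrap(nil), N) ≐ node(Y, Q, W),  times(wrap(Q), X1) ≐ times(T, Y).
Decompose node/3: U ≐ c,  times(U, U) ≐ N,  times(W, U) ≐ P.
Bind U := c; substituting into the 2 remaining equations that mention U gives: times(c, c) ≐ N,  times(W, c) ≐ P.
Bind N := times(c, c); substituting into the one remaining equation that mentions N gives: node(wrap(Y), wrap(nil), times(c, c)) ≐ node(Y, Q, W).
Bind P := times(W, c); no other remaining equation mentions P.
Decompose node/3: wrap(Y) ≐ Y,  wrap(nil) ≐ Q,  times(c, c) ≐ W.
Occurs check fails: Y occurs in wrap(Y); the equation Y ≐ wrap(Y) has no finite solution.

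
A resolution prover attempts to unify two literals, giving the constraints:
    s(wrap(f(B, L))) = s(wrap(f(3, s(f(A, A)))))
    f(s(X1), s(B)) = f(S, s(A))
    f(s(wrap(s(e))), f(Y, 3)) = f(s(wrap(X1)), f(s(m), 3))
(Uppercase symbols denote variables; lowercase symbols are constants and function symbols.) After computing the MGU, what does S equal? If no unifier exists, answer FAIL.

s(s(e))

Decompose s/1: wrap(f(B, L)) = wrap(f(3, s(f(A, A)))).
Decompose wrap/1: f(B, L) = f(3, s(f(A, A))).
Decompose f/2: B = 3,  L = s(f(A, A)).
Bind B := 3; substituting into the one remaining equation that mentions B gives: f(s(X1), s(3)) = f(S, s(A)).
Bind L := s(f(A, A)); no other remaining equation mentions L.
Decompose f/2: s(X1) = S,  s(3) = s(A).
Bind S := s(X1); no other remaining equation mentions S.
Decompose s/1: 3 = A.
Bind A := 3; no other remaining equation mentions A. Substituting into the earlier binding gives L := s(f(3, 3)).
Decompose f/2: s(wrap(s(e))) = s(wrap(X1)),  f(Y, 3) = f(s(m), 3).
Decompose s/1: wrap(s(e)) = wrap(X1).
Decompose wrap/1: s(e) = X1.
Bind X1 := s(e); no other remaining equation mentions X1. Substituting into the earlier binding gives S := s(s(e)).
Decompose f/2: Y = s(m),  3 = 3.
Bind Y := s(m); no other remaining equation mentions Y.
Delete trivial equation 3 = 3.
MGU = { B := 3, L := s(f(3, 3)), S := s(s(e)), A := 3, X1 := s(e), Y := s(m) }, so S := s(s(e)).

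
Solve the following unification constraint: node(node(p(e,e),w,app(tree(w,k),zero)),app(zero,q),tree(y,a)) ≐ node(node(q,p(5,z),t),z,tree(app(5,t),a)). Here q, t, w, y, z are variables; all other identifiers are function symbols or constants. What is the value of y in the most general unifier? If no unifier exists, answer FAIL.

app(5,app(tree(p(5,app(zero,p(e,e))),k),zero))

Decompose node/3: node(p(e,e),w,app(tree(w,k),zero)) ≐ node(q,p(5,z),t),  app(zero,q) ≐ z,  tree(y,a) ≐ tree(app(5,t),a).
Decompose node/3: p(e,e) ≐ q,  w ≐ p(5,z),  app(tree(w,k),zero) ≐ t.
Bind q := p(e,e); substituting into the one remaining equation that mentions q gives: app(zero,p(e,e)) ≐ z.
Bind w := p(5,z); substituting into the one remaining equation that mentions w gives: app(tree(p(5,z),k),zero) ≐ t.
Bind t := app(tree(p(5,z),k),zero); substituting into the one remaining equation that mentions t gives: tree(y,a) ≐ tree(app(5,app(tree(p(5,z),k),zero)),a).
Bind z := app(zero,p(e,e)); substituting into the remaining equation gives: tree(y,a) ≐ tree(app(5,app(tree(p(5,app(zero,p(e,e))),k),zero)),a). Substituting into the earlier bindings gives w := p(5,app(zero,p(e,e))), t := app(tree(p(5,app(zero,p(e,e))),k),zero).
Decompose tree/2: y ≐ app(5,app(tree(p(5,app(zero,p(e,e))),k),zero)),  a ≐ a.
Bind y := app(5,app(tree(p(5,app(zero,p(e,e))),k),zero)); no other remaining equation mentions y.
Delete trivial equation a ≐ a.
MGU = { q -> p(e,e), w -> p(5,app(zero,p(e,e))), t -> app(tree(p(5,app(zero,p(e,e))),k),zero), z -> app(zero,p(e,e)), y -> app(5,app(tree(p(5,app(zero,p(e,e))),k),zero)) }, so y -> app(5,app(tree(p(5,app(zero,p(e,e))),k),zero)).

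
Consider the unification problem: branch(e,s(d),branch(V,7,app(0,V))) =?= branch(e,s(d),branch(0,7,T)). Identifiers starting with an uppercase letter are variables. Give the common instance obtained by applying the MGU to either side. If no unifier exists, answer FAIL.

branch(e,s(d),branch(0,7,app(0,0)))

Decompose branch/3: e =?= e,  s(d) =?= s(d),  branch(V,7,app(0,V)) =?= branch(0,7,T).
Delete trivial equation e =?= e.
Delete trivial equation s(d) =?= s(d).
Decompose branch/3: V =?= 0,  7 =?= 7,  app(0,V) =?= T.
Bind V := 0; substituting into the one remaining equation that mentions V gives: app(0,0) =?= T.
Delete trivial equation 7 =?= 7.
Bind T := app(0,0).
Applying the MGU to either side gives branch(e,s(d),branch(0,7,app(0,0))).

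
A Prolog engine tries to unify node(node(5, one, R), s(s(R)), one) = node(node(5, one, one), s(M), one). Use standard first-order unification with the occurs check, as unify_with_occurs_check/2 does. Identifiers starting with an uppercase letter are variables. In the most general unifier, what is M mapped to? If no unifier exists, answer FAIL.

Decompose node/3: node(5, one, R) = node(5, one, one),  s(s(R)) = s(M),  one = one.
Decompose node/3: 5 = 5,  one = one,  R = one.
Delete trivial equation 5 = 5.
Delete trivial equation one = one.
Bind R := one; substituting into the one remaining equation that mentions R gives: s(s(one)) = s(M).
Decompose s/1: s(one) = M.
Bind M := s(one); no other remaining equation mentions M.
Delete trivial equation one = one.
MGU = { R ↦ one, M ↦ s(one) }, so M ↦ s(one).

s(one)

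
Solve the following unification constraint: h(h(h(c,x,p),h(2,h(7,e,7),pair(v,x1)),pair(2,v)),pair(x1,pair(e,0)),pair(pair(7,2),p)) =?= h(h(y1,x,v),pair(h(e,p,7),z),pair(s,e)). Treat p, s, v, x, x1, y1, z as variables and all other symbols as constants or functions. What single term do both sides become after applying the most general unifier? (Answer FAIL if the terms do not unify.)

Decompose h/3: h(h(c,x,p),h(2,h(7,e,7),pair(v,x1)),pair(2,v)) =?= h(y1,x,v),  pair(x1,pair(e,0)) =?= pair(h(e,p,7),z),  pair(pair(7,2),p) =?= pair(s,e).
Decompose h/3: h(c,x,p) =?= y1,  h(2,h(7,e,7),pair(v,x1)) =?= x,  pair(2,v) =?= v.
Bind y1 := h(c,x,p); no other remaining equation mentions y1.
Bind x := h(2,h(7,e,7),pair(v,x1)); no other remaining equation mentions x. Substituting into the earlier binding gives y1 := h(c,h(2,h(7,e,7),pair(v,x1)),p).
Occurs check fails: v occurs in pair(2,v); the equation v =?= pair(2,v) has no finite solution.

FAIL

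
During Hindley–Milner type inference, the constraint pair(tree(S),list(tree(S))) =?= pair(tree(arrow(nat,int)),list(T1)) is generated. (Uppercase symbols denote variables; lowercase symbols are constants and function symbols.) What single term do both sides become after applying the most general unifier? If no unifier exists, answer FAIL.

pair(tree(arrow(nat,int)),list(tree(arrow(nat,int))))

Decompose pair/2: tree(S) =?= tree(arrow(nat,int)),  list(tree(S)) =?= list(T1).
Decompose tree/1: S =?= arrow(nat,int).
Bind S := arrow(nat,int); substituting into the remaining equation gives: list(tree(arrow(nat,int))) =?= list(T1).
Decompose list/1: tree(arrow(nat,int)) =?= T1.
Bind T1 := tree(arrow(nat,int)).
Applying the MGU to either side gives pair(tree(arrow(nat,int)),list(tree(arrow(nat,int)))).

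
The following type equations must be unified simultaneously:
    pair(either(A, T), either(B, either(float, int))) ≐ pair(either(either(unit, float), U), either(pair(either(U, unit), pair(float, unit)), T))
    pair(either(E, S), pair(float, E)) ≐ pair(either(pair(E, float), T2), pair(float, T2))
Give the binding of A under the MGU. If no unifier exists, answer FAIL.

FAIL

Decompose pair/2: either(A, T) ≐ either(either(unit, float), U),  either(B, either(float, int)) ≐ either(pair(either(U, unit), pair(float, unit)), T).
Decompose either/2: A ≐ either(unit, float),  T ≐ U.
Bind A := either(unit, float); no other remaining equation mentions A.
Bind T := U; substituting into the one remaining equation that mentions T gives: either(B, either(float, int)) ≐ either(pair(either(U, unit), pair(float, unit)), U).
Decompose either/2: B ≐ pair(either(U, unit), pair(float, unit)),  either(float, int) ≐ U.
Bind B := pair(either(U, unit), pair(float, unit)); no other remaining equation mentions B.
Bind U := either(float, int); no other remaining equation mentions U. Substituting into the earlier bindings gives T := either(float, int), B := pair(either(either(float, int), unit), pair(float, unit)).
Decompose pair/2: either(E, S) ≐ either(pair(E, float), T2),  pair(float, E) ≐ pair(float, T2).
Decompose either/2: E ≐ pair(E, float),  S ≐ T2.
Occurs check fails: E occurs in pair(E, float); the equation E ≐ pair(E, float) has no finite solution.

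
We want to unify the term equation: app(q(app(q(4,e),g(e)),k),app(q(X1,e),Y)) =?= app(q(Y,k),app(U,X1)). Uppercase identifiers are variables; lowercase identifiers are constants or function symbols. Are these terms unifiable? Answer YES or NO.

Decompose app/2: q(app(q(4,e),g(e)),k) =?= q(Y,k),  app(q(X1,e),Y) =?= app(U,X1).
Decompose q/2: app(q(4,e),g(e)) =?= Y,  k =?= k.
Bind Y := app(q(4,e),g(e)); substituting into the one remaining equation that mentions Y gives: app(q(X1,e),app(q(4,e),g(e))) =?= app(U,X1).
Delete trivial equation k =?= k.
Decompose app/2: q(X1,e) =?= U,  app(q(4,e),g(e)) =?= X1.
Bind U := q(X1,e); no other remaining equation mentions U.
Bind X1 := app(q(4,e),g(e)). Substituting into the earlier binding gives U := q(app(q(4,e),g(e)),e).
No equations remain and no clash or occurs-check failure arose, so a unifier exists.

YES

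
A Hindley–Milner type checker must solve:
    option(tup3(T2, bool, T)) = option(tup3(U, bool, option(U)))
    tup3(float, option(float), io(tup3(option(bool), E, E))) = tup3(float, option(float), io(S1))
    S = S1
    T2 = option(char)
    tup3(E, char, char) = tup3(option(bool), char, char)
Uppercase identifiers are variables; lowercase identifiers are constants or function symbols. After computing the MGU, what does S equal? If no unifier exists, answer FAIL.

Decompose option/1: tup3(T2, bool, T) = tup3(U, bool, option(U)).
Decompose tup3/3: T2 = U,  bool = bool,  T = option(U).
Bind T2 := U; substituting into the one remaining equation that mentions T2 gives: U = option(char).
Delete trivial equation bool = bool.
Bind T := option(U); no other remaining equation mentions T.
Decompose tup3/3: float = float,  option(float) = option(float),  io(tup3(option(bool), E, E)) = io(S1).
Delete trivial equation float = float.
Delete trivial equation option(float) = option(float).
Decompose io/1: tup3(option(bool), E, E) = S1.
Bind S1 := tup3(option(bool), E, E); substituting into the one remaining equation that mentions S1 gives: S = tup3(option(bool), E, E).
Bind S := tup3(option(bool), E, E); no other remaining equation mentions S.
Bind U := option(char); no other remaining equation mentions U. Substituting into the earlier bindings gives T2 := option(char), T := option(option(char)).
Decompose tup3/3: E = option(bool),  char = char,  char = char.
Bind E := option(bool); no other remaining equation mentions E. Substituting into the earlier bindings gives S1 := tup3(option(bool), option(bool), option(bool)), S := tup3(option(bool), option(bool), option(bool)).
Delete trivial equation char = char.
Delete trivial equation char = char.
MGU = { T2 := option(char), T := option(option(char)), S1 := tup3(option(bool), option(bool), option(bool)), S := tup3(option(bool), option(bool), option(bool)), U := option(char), E := option(bool) }, so S := tup3(option(bool), option(bool), option(bool)).

tup3(option(bool), option(bool), option(bool))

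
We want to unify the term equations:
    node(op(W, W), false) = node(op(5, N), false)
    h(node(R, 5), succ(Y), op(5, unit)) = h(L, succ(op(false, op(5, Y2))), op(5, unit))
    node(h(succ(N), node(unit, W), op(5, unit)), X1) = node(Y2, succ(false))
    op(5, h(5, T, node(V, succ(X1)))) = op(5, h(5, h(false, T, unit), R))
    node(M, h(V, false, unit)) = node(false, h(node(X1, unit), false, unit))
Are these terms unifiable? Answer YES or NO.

NO

Decompose node/2: op(W, W) = op(5, N),  false = false.
Decompose op/2: W = 5,  W = N.
Bind W := 5; substituting into the 2 remaining equations that mention W gives: 5 = N,  node(h(succ(N), node(unit, 5), op(5, unit)), X1) = node(Y2, succ(false)).
Bind N := 5; substituting into the one remaining equation that mentions N gives: node(h(succ(5), node(unit, 5), op(5, unit)), X1) = node(Y2, succ(false)).
Delete trivial equation false = false.
Decompose h/3: node(R, 5) = L,  succ(Y) = succ(op(false, op(5, Y2))),  op(5, unit) = op(5, unit).
Bind L := node(R, 5); no other remaining equation mentions L.
Decompose succ/1: Y = op(false, op(5, Y2)).
Bind Y := op(false, op(5, Y2)); no other remaining equation mentions Y.
Delete trivial equation op(5, unit) = op(5, unit).
Decompose node/2: h(succ(5), node(unit, 5), op(5, unit)) = Y2,  X1 = succ(false).
Bind Y2 := h(succ(5), node(unit, 5), op(5, unit)); no other remaining equation mentions Y2. Substituting into the earlier binding gives Y := op(false, op(5, h(succ(5), node(unit, 5), op(5, unit)))).
Bind X1 := succ(false); substituting into the remaining equations gives: op(5, h(5, T, node(V, succ(succ(false))))) = op(5, h(5, h(false, T, unit), R)),  node(M, h(V, false, unit)) = node(false, h(node(succ(false), unit), false, unit)).
Decompose op/2: 5 = 5,  h(5, T, node(V, succ(succ(false)))) = h(5, h(false, T, unit), R).
Delete trivial equation 5 = 5.
Decompose h/3: 5 = 5,  T = h(false, T, unit),  node(V, succ(succ(false))) = R.
Delete trivial equation 5 = 5.
Occurs check fails: T occurs in h(false, T, unit); the equation T = h(false, T, unit) has no finite solution.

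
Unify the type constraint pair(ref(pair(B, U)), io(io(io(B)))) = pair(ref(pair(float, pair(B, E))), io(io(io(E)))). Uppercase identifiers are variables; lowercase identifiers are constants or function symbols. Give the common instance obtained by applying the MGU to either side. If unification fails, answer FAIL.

pair(ref(pair(float, pair(float, float))), io(io(io(float))))

Decompose pair/2: ref(pair(B, U)) = ref(pair(float, pair(B, E))),  io(io(io(B))) = io(io(io(E))).
Decompose ref/1: pair(B, U) = pair(float, pair(B, E)).
Decompose pair/2: B = float,  U = pair(B, E).
Bind B := float; substituting into the remaining equations gives: U = pair(float, E),  io(io(io(float))) = io(io(io(E))).
Bind U := pair(float, E); no other remaining equation mentions U.
Decompose io/1: io(io(float)) = io(io(E)).
Decompose io/1: io(float) = io(E).
Decompose io/1: float = E.
Bind E := float. Substituting into the earlier binding gives U := pair(float, float).
Applying the MGU to either side gives pair(ref(pair(float, pair(float, float))), io(io(io(float)))).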